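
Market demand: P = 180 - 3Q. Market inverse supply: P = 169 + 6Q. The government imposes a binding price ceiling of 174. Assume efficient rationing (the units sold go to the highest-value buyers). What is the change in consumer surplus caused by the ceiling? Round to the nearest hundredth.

1.72

Free-market equilibrium: 180 - 3Q = 169 + 6Q gives Q* = 1.2222, P* = 176.3333.
At the ceiling price 174, quantity supplied is (174 - 169)/6 = 0.8333; supply is the short side, so Q = 0.8333 trades at P = 174.
CS goes from (1/2)(1.2222)(3.6667) = 2.2407 to 3.9583 (computed as (180 - 174)(0.8333) - (1/2)(3)(0.8333)^2), a change of 1.7176.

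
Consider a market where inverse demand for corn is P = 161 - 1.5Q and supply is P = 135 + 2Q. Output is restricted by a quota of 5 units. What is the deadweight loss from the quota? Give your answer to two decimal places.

Unrestricted equilibrium: Q* = (161 - 135)/(1.5 + 2) = 7.4286.
At Q = 5 the demand price is 161 - 1.5(5) = 153.5 and the supply price is 135 + 2(5) = 145.
Deadweight loss is the triangle between the curves from 5 to 7.4286: (1/2)(153.5 - 145)(7.4286 - 5) = 10.3214.

10.32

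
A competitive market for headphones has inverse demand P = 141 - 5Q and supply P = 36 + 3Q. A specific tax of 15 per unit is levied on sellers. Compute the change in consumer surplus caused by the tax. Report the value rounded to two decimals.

-114.26

Without the tax, 141 - 5Q = 36 + 3Q so Q* = 13.125 and P* = 75.375.
With the tax, sellers need 15 more per unit: 141 - 5Q = 36 + 3Q + 15, so Q_t = 11.25. Buyers pay P_b = 84.75; sellers receive P_s = P_b - 15 = 69.75.
Consumers lose the trapezoid between P* and P_b out to Q_t plus the triangle from Q_t to Q*: change in CS = 316.4062 - 430.6641 = -114.2578.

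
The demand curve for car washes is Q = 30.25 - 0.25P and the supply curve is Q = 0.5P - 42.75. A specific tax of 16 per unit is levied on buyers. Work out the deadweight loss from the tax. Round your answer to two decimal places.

21.33

Rewriting demand in inverse form: P = 121 - 4Q.
Rewriting supply in inverse form: P = 85.5 + 2Q.
Without the tax, 121 - 4Q = 85.5 + 2Q so Q* = 5.9167 and P* = 97.3333.
A tax on buyers shifts demand down by 16: (121 - 16) - 4Q = 85.5 + 2Q, so Q_t = 3.25. Buyers pay P_b = 108; sellers receive P_s = P_b - 16 = 92.
Deadweight loss is the triangle between the curves from Q_t to Q*: (1/2)(5.9167 - 3.25)(16) = 21.3333.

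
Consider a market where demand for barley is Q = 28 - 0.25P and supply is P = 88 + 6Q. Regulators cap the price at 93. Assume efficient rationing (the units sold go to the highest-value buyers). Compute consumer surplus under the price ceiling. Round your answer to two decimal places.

Rewriting demand in inverse form: P = 112 - 4Q.
Free-market equilibrium: 112 - 4Q = 88 + 6Q gives Q* = 2.4, P* = 102.4.
At P = 93, sellers supply (93 - 88)/6 = 0.8333 while buyers want more, so the quantity traded is 0.8333 at price 93.
The demand price at Q = 0.8333 is 108.6667. CS is the trapezoid between demand and 93 over [0, 0.8333]: (1/2)[(112 - 93) + (108.6667 - 93)](0.8333) = 14.4444.

14.44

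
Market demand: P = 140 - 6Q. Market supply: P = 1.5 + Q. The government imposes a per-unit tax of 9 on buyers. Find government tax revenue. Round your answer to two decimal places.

Without the tax, 140 - 6Q = 1.5 + Q so Q* = 19.7857 and P* = 21.2857.
A tax on buyers shifts demand down by 9: (140 - 9) - 6Q = 1.5 + Q, so Q_t = 18.5. Buyers pay P_b = 29; sellers receive P_s = P_b - 9 = 20.
Revenue is the tax times quantity traded: 9 x 18.5 = 166.5.

166.50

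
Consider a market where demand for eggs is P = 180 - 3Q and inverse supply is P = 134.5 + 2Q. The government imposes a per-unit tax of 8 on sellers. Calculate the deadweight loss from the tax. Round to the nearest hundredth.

6.40

Without the tax, 180 - 3Q = 134.5 + 2Q so Q* = 9.1 and P* = 152.7.
A tax on sellers shifts supply up by 8: 180 - 3Q = 134.5 + 2Q + 8, so Q_t = 7.5. Buyers pay P_b = 157.5; sellers receive P_s = P_b - 8 = 149.5.
The welfare triangle lost has base Q* - Q_t = 1.6 and height t = 8, so DWL = (1/2)(1.6)(8) = 6.4.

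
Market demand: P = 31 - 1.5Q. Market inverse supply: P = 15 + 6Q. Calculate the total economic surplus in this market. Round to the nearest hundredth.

Setting demand equal to supply, 16 = 7.5Q, so Q* = 2.1333 and P* = 27.8.
CS = (1/2)(2.1333)(3.2) = 3.4133 and PS = (1/2)(2.1333)(12.8) = 13.6533, so total surplus = 17.0667.

17.07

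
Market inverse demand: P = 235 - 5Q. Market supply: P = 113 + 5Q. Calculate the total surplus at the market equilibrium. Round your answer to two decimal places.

744.20

Equilibrium: 235 - 5Q = 113 + 5Q, so Q* = 12.2 and P* = 174.
CS = (1/2)(12.2)(61) = 372.1 and PS = (1/2)(12.2)(61) = 372.1, so total surplus = 744.2.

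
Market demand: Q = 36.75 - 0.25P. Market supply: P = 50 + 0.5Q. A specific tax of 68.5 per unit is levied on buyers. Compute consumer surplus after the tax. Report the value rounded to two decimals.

Rewriting demand in inverse form: P = 147 - 4Q.
Pre-tax equilibrium: 147 - 4Q = 50 + 0.5Q gives Q* = 21.5556, P* = 60.7778.
A tax on buyers shifts demand down by 68.5: (147 - 68.5) - 4Q = 50 + 0.5Q, so Q_t = 6.3333. Buyers pay P_b = 121.6667; sellers receive P_s = P_b - 68.5 = 53.1667.
Consumer surplus is the triangle under demand above P_b: (1/2)(6.3333)(147 - 121.6667) = 80.2222.

80.22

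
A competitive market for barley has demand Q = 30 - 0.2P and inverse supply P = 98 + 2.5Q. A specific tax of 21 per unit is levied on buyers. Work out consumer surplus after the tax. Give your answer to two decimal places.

42.71

Rewriting demand in inverse form: P = 150 - 5Q.
Without the tax, 150 - 5Q = 98 + 2.5Q so Q* = 6.9333 and P* = 115.3333.
A tax on buyers shifts demand down by 21: (150 - 21) - 5Q = 98 + 2.5Q, so Q_t = 4.1333. Buyers pay P_b = 129.3333; sellers receive P_s = P_b - 21 = 108.3333.
CS = (1/2)(Q_t)(150 - P_b) = (1/2)(4.1333)(20.6667) = 42.7111.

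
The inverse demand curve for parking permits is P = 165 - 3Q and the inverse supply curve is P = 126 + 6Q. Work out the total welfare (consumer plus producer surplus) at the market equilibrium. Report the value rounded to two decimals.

Set 165 - 3Q = 126 + 6Q, which gives 39 = 9Q, so Q* = 4.3333 and P* = 165 - 3(4.3333) = 152.
CS = (1/2)(4.3333)(13) = 28.1667 and PS = (1/2)(4.3333)(26) = 56.3333, so total surplus = 84.5.

84.50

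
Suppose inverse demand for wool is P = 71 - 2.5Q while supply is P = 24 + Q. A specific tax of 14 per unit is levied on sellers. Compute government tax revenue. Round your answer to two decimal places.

Pre-tax equilibrium: 71 - 2.5Q = 24 + Q gives Q* = 13.4286, P* = 37.4286.
A tax on sellers shifts supply up by 14: 71 - 2.5Q = 24 + Q + 14, so Q_t = 9.4286. Buyers pay P_b = 47.4286; sellers receive P_s = P_b - 14 = 33.4286.
Tax revenue = t x Q_t = 14 x 9.4286 = 132.

132.00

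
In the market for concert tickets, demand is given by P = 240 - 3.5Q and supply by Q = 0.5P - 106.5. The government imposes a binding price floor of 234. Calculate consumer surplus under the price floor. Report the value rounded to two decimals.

Rewriting supply in inverse form: P = 213 + 2Q.
Free-market equilibrium: 240 - 3.5Q = 213 + 2Q gives Q* = 4.9091, P* = 222.8182.
At P = 234, buyers demand (240 - 234)/3.5 = 1.7143 while sellers would supply more, so the quantity traded is 1.7143 at price 234.
CS is the triangle under demand above 234: (1/2)(1.7143)(240 - 234) = 5.1429.

5.14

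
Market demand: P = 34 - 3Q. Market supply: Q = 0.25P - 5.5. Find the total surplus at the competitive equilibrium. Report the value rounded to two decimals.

Rewriting supply in inverse form: P = 22 + 4Q.
Equilibrium: 34 - 3Q = 22 + 4Q, so Q* = 1.7143 and P* = 28.8571.
Total surplus is the full triangle between the curves from 0 to Q*: (1/2)(1.7143)(34 - 22) = 10.2857.

10.29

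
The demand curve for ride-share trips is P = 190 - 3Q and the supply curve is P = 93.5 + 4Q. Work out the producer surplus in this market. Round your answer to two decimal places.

380.09

Setting demand equal to supply, 96.5 = 7Q, so Q* = 13.7857 and P* = 148.6429.
Producer surplus is the triangle above supply below P*: (1/2)(13.7857)(148.6429 - 93.5) = (1/2)(13.7857)(55.1429) = 380.0918.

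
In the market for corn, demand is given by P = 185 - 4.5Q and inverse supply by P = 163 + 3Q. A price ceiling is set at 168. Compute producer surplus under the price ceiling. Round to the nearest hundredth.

4.17

Without the control, 185 - 4.5Q = 163 + 3Q so Q* = 2.9333 and P* = 171.8.
At P = 168, sellers supply (168 - 163)/3 = 1.6667 while buyers want more, so the quantity traded is 1.6667 at price 168.
PS is the triangle above supply below 168: (1/2)(1.6667)(168 - 163) = 4.1667.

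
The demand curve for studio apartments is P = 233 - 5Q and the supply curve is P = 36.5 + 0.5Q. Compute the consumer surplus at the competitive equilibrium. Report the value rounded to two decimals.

3191.10

Setting demand equal to supply, 196.5 = 5.5Q, so Q* = 35.7273 and P* = 54.3636.
The demand choke price is 233, so CS = (1/2)(Q*)(233 - P*) = (1/2)(35.7273)(178.6364) = 3191.095.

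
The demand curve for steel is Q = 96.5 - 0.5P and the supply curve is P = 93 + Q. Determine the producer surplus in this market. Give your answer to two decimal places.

555.56

Rewriting demand in inverse form: P = 193 - 2Q.
Setting demand equal to supply, 100 = 3Q, so Q* = 33.3333 and P* = 126.3333.
PS is the area between P* and the supply curve from 0 to Q*: (1/2)(33.3333)(33.3333) = 555.5556.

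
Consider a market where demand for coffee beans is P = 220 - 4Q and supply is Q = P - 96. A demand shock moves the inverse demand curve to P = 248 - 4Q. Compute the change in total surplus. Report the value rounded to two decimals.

Rewriting supply in inverse form: P = 96 + Q.
Initial equilibrium: Q_0 = 24.8, P_0 = 120.8; CS_0 = (1/2)(24.8)(99.2) = 1230.08, PS_0 = (1/2)(24.8)(24.8) = 307.52.
New equilibrium: 248 - 4Q = 96 + Q gives Q_1 = 30.4, P_1 = 126.4; CS_1 = 1848.32, PS_1 = 462.08.
Change in total surplus = (1848.32 + 462.08) - (1230.08 + 307.52) = 772.8.

772.80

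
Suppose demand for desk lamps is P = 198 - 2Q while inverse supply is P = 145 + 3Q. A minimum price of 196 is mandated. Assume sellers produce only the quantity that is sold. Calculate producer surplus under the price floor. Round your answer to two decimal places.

49.50

Free-market equilibrium: 198 - 2Q = 145 + 3Q gives Q* = 10.6, P* = 176.8.
At P = 196, buyers demand (198 - 196)/2 = 1 while sellers would supply more, so the quantity traded is 1 at price 196.
The supply price at Q = 1 is 148. PS is the trapezoid between 196 and supply over [0, 1]: (1/2)[(196 - 145) + (196 - 148)](1) = 49.5.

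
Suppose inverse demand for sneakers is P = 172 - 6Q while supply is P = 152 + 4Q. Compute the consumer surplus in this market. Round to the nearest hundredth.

Setting demand equal to supply, 20 = 10Q, so Q* = 2 and P* = 160.
Consumer surplus is the triangle under demand above P*: (1/2)(2)(172 - 160) = (1/2)(2)(12) = 12.

12.00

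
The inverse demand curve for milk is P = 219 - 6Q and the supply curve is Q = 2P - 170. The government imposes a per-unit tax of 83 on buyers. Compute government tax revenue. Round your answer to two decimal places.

651.23

Rewriting supply in inverse form: P = 85 + 0.5Q.
Pre-tax equilibrium: 219 - 6Q = 85 + 0.5Q gives Q* = 20.6154, P* = 95.3077.
With the tax, buyers' net willingness to pay falls by 83: (219 - 83) - 6Q = 85 + 0.5Q, so Q_t = 7.8462. Buyers pay P_b = 171.9231; sellers receive P_s = P_b - 83 = 88.9231.
Revenue is the tax times quantity traded: 83 x 7.8462 = 651.2308.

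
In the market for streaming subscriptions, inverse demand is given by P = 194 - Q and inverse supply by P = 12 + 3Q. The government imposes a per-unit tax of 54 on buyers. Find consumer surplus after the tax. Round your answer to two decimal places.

Pre-tax equilibrium: 194 - Q = 12 + 3Q gives Q* = 45.5, P* = 148.5.
With the tax, buyers' net willingness to pay falls by 54: (194 - 54) - Q = 12 + 3Q, so Q_t = 32. Buyers pay P_b = 162; sellers receive P_s = P_b - 54 = 108.
CS = (1/2)(Q_t)(194 - P_b) = (1/2)(32)(32) = 512.

512.00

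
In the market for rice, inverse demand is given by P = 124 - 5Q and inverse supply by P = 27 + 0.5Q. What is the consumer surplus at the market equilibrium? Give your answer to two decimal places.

Equilibrium: 124 - 5Q = 27 + 0.5Q, so Q* = 17.6364 and P* = 35.8182.
The demand choke price is 124, so CS = (1/2)(Q*)(124 - P*) = (1/2)(17.6364)(88.1818) = 777.6033.

777.60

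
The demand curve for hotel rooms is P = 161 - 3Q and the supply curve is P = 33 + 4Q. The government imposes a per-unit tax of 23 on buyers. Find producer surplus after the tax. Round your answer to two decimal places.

450.00

Pre-tax equilibrium: 161 - 3Q = 33 + 4Q gives Q* = 18.2857, P* = 106.1429.
With the tax, buyers' net willingness to pay falls by 23: (161 - 23) - 3Q = 33 + 4Q, so Q_t = 15. Buyers pay P_b = 116; sellers receive P_s = P_b - 23 = 93.
Producer surplus is the triangle above supply below P_s: (1/2)(15)(93 - 33) = 450.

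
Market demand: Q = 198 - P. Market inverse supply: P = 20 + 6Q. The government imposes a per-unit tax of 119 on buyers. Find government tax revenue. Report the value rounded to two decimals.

Rewriting demand in inverse form: P = 198 - Q.
Without the tax, 198 - Q = 20 + 6Q so Q* = 25.4286 and P* = 172.5714.
A tax on buyers shifts demand down by 119: (198 - 119) - Q = 20 + 6Q, so Q_t = 8.4286. Buyers pay P_b = 189.5714; sellers receive P_s = P_b - 119 = 70.5714.
Tax revenue = t x Q_t = 119 x 8.4286 = 1003.

1003.00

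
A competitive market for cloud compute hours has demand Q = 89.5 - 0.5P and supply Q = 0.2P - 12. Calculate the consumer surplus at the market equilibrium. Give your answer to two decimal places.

Rewriting demand in inverse form: P = 179 - 2Q.
Rewriting supply in inverse form: P = 60 + 5Q.
Set 179 - 2Q = 60 + 5Q, which gives 119 = 7Q, so Q* = 17 and P* = 179 - 2(17) = 145.
Consumer surplus is the triangle under demand above P*: (1/2)(17)(179 - 145) = (1/2)(17)(34) = 289.

289.00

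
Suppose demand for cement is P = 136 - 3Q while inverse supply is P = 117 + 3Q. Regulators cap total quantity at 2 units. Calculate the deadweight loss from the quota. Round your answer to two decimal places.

Without the quota, 136 - 3Q = 117 + 3Q gives Q* = 3.1667.
At Q = 2 the demand price is 136 - 3(2) = 130 and the supply price is 117 + 3(2) = 123.
DWL = (1/2)(gap between curves at 2) x (Q* - 2) = (1/2)(7)(1.1667) = 4.0833.

4.08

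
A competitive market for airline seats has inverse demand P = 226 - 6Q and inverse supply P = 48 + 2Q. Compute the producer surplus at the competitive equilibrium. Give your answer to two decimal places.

Equilibrium: 226 - 6Q = 48 + 2Q, so Q* = 22.25 and P* = 92.5.
Producer surplus is the triangle above supply below P*: (1/2)(22.25)(92.5 - 48) = (1/2)(22.25)(44.5) = 495.0625.

495.06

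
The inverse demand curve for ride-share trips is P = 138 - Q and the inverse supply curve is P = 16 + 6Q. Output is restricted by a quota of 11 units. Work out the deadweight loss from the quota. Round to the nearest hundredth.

144.64

Without the quota, 138 - Q = 16 + 6Q gives Q* = 17.4286.
At Q = 11 the demand price is 138 - (11) = 127 and the supply price is 16 + 6(11) = 82.
Deadweight loss is the triangle between the curves from 11 to 17.4286: (1/2)(127 - 82)(17.4286 - 11) = 144.6429.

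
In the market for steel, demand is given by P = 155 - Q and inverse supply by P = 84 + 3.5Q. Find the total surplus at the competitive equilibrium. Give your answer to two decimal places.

Set 155 - Q = 84 + 3.5Q, which gives 71 = 4.5Q, so Q* = 15.7778 and P* = 155 - (15.7778) = 139.2222.
Total surplus is the full triangle between the curves from 0 to Q*: (1/2)(15.7778)(155 - 84) = 560.1111.

560.11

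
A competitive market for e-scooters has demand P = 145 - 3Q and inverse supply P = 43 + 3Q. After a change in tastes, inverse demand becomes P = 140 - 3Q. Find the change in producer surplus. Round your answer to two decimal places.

Initial equilibrium: Q_0 = 17, P_0 = 94; CS_0 = (1/2)(17)(51) = 433.5, PS_0 = (1/2)(17)(51) = 433.5.
New equilibrium: 140 - 3Q = 43 + 3Q gives Q_1 = 16.1667, P_1 = 91.5; CS_1 = 392.0417, PS_1 = 392.0417.
Change in producer surplus = 392.0417 - 433.5 = -41.4583.

-41.46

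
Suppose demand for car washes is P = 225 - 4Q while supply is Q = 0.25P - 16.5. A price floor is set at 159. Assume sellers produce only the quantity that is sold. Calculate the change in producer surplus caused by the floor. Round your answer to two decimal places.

199.97

Rewriting supply in inverse form: P = 66 + 4Q.
Without the control, 225 - 4Q = 66 + 4Q so Q* = 19.875 and P* = 145.5.
At the floor price 159, quantity demanded is (225 - 159)/4 = 16.5; demand is the short side, so Q = 16.5 trades at P = 159.
PS goes from (1/2)(19.875)(79.5) = 790.0312 to 990 (computed as (159 - 66)(16.5) - (1/2)(4)(16.5)^2), a change of 199.9688.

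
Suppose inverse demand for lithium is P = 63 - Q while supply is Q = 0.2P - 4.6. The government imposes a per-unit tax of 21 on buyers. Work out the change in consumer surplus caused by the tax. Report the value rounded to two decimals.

-17.21

Rewriting supply in inverse form: P = 23 + 5Q.
Without the tax, 63 - Q = 23 + 5Q so Q* = 6.6667 and P* = 56.3333.
A tax on buyers shifts demand down by 21: (63 - 21) - Q = 23 + 5Q, so Q_t = 3.1667. Buyers pay P_b = 59.8333; sellers receive P_s = P_b - 21 = 38.8333.
CS falls from (1/2)(6.6667)(6.6667) = 22.2222 to (1/2)(3.1667)(3.1667) = 5.0139, a change of -17.2083.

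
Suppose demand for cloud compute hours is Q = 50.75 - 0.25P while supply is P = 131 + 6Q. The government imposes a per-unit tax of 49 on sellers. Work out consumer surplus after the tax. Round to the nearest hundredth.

10.58

Rewriting demand in inverse form: P = 203 - 4Q.
Pre-tax equilibrium: 203 - 4Q = 131 + 6Q gives Q* = 7.2, P* = 174.2.
A tax on sellers shifts supply up by 49: 203 - 4Q = 131 + 6Q + 49, so Q_t = 2.3. Buyers pay P_b = 193.8; sellers receive P_s = P_b - 49 = 144.8.
CS = (1/2)(Q_t)(203 - P_b) = (1/2)(2.3)(9.2) = 10.58.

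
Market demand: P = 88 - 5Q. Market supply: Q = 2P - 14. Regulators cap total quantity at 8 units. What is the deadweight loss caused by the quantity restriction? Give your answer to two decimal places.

Rewriting supply in inverse form: P = 7 + 0.5Q.
Without the quota, 88 - 5Q = 7 + 0.5Q gives Q* = 14.7273.
At Q = 8 the demand price is 88 - 5(8) = 48 and the supply price is 7 + 0.5(8) = 11.
Deadweight loss is the triangle between the curves from 8 to 14.7273: (1/2)(48 - 11)(14.7273 - 8) = 124.4545.

124.45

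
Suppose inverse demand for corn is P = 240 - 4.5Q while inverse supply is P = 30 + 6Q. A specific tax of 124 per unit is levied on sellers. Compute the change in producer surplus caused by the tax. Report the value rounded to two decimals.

Without the tax, 240 - 4.5Q = 30 + 6Q so Q* = 20 and P* = 150.
With the tax, sellers need 124 more per unit: 240 - 4.5Q = 30 + 6Q + 124, so Q_t = 8.1905. Buyers pay P_b = 203.1429; sellers receive P_s = P_b - 124 = 79.1429.
PS falls from (1/2)(20)(120) = 1200 to (1/2)(8.1905)(49.1429) = 201.2517, a change of -998.7483.

-998.75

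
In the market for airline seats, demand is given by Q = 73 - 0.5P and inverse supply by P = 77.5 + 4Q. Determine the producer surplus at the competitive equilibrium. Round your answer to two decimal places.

Rewriting demand in inverse form: P = 146 - 2Q.
Setting demand equal to supply, 68.5 = 6Q, so Q* = 11.4167 and P* = 123.1667.
The supply curve's price intercept is 77.5, so PS = (1/2)(Q*)(P* - 77.5) = (1/2)(11.4167)(45.6667) = 260.6806.

260.68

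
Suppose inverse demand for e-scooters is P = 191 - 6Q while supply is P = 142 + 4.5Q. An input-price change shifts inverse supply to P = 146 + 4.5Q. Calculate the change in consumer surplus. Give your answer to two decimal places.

-10.23

Initial equilibrium: Q_0 = 4.6667, P_0 = 163; CS_0 = (1/2)(4.6667)(28) = 65.3333, PS_0 = (1/2)(4.6667)(21) = 49.
New equilibrium: 191 - 6Q = 146 + 4.5Q gives Q_1 = 4.2857, P_1 = 165.2857; CS_1 = 55.102, PS_1 = 41.3265.
Change in consumer surplus = 55.102 - 65.3333 = -10.2313.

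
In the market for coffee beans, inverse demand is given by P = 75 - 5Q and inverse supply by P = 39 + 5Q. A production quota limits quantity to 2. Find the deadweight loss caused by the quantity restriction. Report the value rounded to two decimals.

12.80

Without the quota, 75 - 5Q = 39 + 5Q gives Q* = 3.6.
At Q = 2 the demand price is 75 - 5(2) = 65 and the supply price is 39 + 5(2) = 49.
DWL = (1/2)(gap between curves at 2) x (Q* - 2) = (1/2)(16)(1.6) = 12.8.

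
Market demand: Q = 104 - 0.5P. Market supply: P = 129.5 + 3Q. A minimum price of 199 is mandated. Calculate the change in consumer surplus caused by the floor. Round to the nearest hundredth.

-226.24

Rewriting demand in inverse form: P = 208 - 2Q.
Free-market equilibrium: 208 - 2Q = 129.5 + 3Q gives Q* = 15.7, P* = 176.6.
At P = 199, buyers demand (208 - 199)/2 = 4.5 while sellers would supply more, so the quantity traded is 4.5 at price 199.
CS goes from (1/2)(15.7)(31.4) = 246.49 to 20.25 (computed as (208 - 199)(4.5) - (1/2)(2)(4.5)^2), a change of -226.24.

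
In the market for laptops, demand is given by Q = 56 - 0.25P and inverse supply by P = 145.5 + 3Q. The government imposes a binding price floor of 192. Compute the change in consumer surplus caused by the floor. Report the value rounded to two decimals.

Rewriting demand in inverse form: P = 224 - 4Q.
Without the control, 224 - 4Q = 145.5 + 3Q so Q* = 11.2143 and P* = 179.1429.
At P = 192, buyers demand (224 - 192)/4 = 8 while sellers would supply more, so the quantity traded is 8 at price 192.
CS goes from (1/2)(11.2143)(44.8571) = 251.5204 to 128 (computed as (224 - 192)(8) - (1/2)(4)(8)^2), a change of -123.5204.

-123.52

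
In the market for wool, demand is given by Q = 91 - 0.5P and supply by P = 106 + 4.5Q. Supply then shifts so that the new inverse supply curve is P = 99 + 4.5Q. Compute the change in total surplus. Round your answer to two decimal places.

Rewriting demand in inverse form: P = 182 - 2Q.
Initial equilibrium: Q_0 = 11.6923, P_0 = 158.6154; CS_0 = (1/2)(11.6923)(23.3846) = 136.7101, PS_0 = (1/2)(11.6923)(52.6154) = 307.5976.
New equilibrium: 182 - 2Q = 99 + 4.5Q gives Q_1 = 12.7692, P_1 = 156.4615; CS_1 = 163.0533, PS_1 = 366.8698.
Change in total surplus = (163.0533 + 366.8698) - (136.7101 + 307.5976) = 85.6154.

85.62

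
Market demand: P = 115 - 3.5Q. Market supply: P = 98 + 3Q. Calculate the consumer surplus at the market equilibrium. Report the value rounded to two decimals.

Setting demand equal to supply, 17 = 6.5Q, so Q* = 2.6154 and P* = 105.8462.
Consumer surplus is the triangle under demand above P*: (1/2)(2.6154)(115 - 105.8462) = (1/2)(2.6154)(9.1538) = 11.9704.

11.97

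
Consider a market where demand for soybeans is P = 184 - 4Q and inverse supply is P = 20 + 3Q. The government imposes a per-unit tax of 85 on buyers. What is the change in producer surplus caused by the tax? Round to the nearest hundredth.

-632.30

Pre-tax equilibrium: 184 - 4Q = 20 + 3Q gives Q* = 23.4286, P* = 90.2857.
A tax on buyers shifts demand down by 85: (184 - 85) - 4Q = 20 + 3Q, so Q_t = 11.2857. Buyers pay P_b = 138.8571; sellers receive P_s = P_b - 85 = 53.8571.
PS falls from (1/2)(23.4286)(70.2857) = 823.3469 to (1/2)(11.2857)(33.8571) = 191.051, a change of -632.2959.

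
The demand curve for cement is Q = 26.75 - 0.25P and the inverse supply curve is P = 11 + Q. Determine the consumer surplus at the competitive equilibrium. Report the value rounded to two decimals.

737.28

Rewriting demand in inverse form: P = 107 - 4Q.
Equilibrium: 107 - 4Q = 11 + Q, so Q* = 19.2 and P* = 30.2.
CS is the area between the demand curve and P* from 0 to Q*: (1/2)(19.2)(76.8) = 737.28.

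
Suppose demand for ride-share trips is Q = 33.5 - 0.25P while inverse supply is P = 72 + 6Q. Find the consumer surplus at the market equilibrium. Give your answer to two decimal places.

76.88

Rewriting demand in inverse form: P = 134 - 4Q.
Equilibrium: 134 - 4Q = 72 + 6Q, so Q* = 6.2 and P* = 109.2.
Consumer surplus is the triangle under demand above P*: (1/2)(6.2)(134 - 109.2) = (1/2)(6.2)(24.8) = 76.88.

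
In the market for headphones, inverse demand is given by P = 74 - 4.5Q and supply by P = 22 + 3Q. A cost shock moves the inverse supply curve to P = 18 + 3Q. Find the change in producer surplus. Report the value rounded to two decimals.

11.52

Initial equilibrium: Q_0 = 6.9333, P_0 = 42.8; CS_0 = (1/2)(6.9333)(31.2) = 108.16, PS_0 = (1/2)(6.9333)(20.8) = 72.1067.
New equilibrium: 74 - 4.5Q = 18 + 3Q gives Q_1 = 7.4667, P_1 = 40.4; CS_1 = 125.44, PS_1 = 83.6267.
Change in producer surplus = 83.6267 - 72.1067 = 11.52.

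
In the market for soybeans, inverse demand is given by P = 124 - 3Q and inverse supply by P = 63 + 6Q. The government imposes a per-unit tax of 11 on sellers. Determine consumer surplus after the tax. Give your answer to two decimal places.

46.30

Pre-tax equilibrium: 124 - 3Q = 63 + 6Q gives Q* = 6.7778, P* = 103.6667.
A tax on sellers shifts supply up by 11: 124 - 3Q = 63 + 6Q + 11, so Q_t = 5.5556. Buyers pay P_b = 107.3333; sellers receive P_s = P_b - 11 = 96.3333.
CS = (1/2)(Q_t)(124 - P_b) = (1/2)(5.5556)(16.6667) = 46.2963.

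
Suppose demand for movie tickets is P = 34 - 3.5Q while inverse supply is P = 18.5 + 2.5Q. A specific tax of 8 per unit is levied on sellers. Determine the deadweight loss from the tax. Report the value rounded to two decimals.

Pre-tax equilibrium: 34 - 3.5Q = 18.5 + 2.5Q gives Q* = 2.5833, P* = 24.9583.
A tax on sellers shifts supply up by 8: 34 - 3.5Q = 18.5 + 2.5Q + 8, so Q_t = 1.25. Buyers pay P_b = 29.625; sellers receive P_s = P_b - 8 = 21.625.
The welfare triangle lost has base Q* - Q_t = 1.3333 and height t = 8, so DWL = (1/2)(1.3333)(8) = 5.3333.

5.33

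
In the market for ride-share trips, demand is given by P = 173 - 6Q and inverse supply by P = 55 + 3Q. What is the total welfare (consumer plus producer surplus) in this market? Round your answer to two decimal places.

773.56

Set 173 - 6Q = 55 + 3Q, which gives 118 = 9Q, so Q* = 13.1111 and P* = 173 - 6(13.1111) = 94.3333.
CS = (1/2)(13.1111)(78.6667) = 515.7037 and PS = (1/2)(13.1111)(39.3333) = 257.8519, so total surplus = 773.5556.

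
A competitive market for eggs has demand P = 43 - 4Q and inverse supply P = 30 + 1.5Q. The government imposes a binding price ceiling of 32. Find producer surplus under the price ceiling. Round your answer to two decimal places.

1.33

Free-market equilibrium: 43 - 4Q = 30 + 1.5Q gives Q* = 2.3636, P* = 33.5455.
At the ceiling price 32, quantity supplied is (32 - 30)/1.5 = 1.3333; supply is the short side, so Q = 1.3333 trades at P = 32.
PS is the triangle above supply below 32: (1/2)(1.3333)(32 - 30) = 1.3333.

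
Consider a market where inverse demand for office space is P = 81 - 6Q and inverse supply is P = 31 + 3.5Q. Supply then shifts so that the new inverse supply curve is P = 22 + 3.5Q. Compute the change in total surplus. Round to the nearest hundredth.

51.63

Initial equilibrium: Q_0 = 5.2632, P_0 = 49.4211; CS_0 = (1/2)(5.2632)(31.5789) = 83.1025, PS_0 = (1/2)(5.2632)(18.4211) = 48.4765.
New equilibrium: 81 - 6Q = 22 + 3.5Q gives Q_1 = 6.2105, P_1 = 43.7368; CS_1 = 115.7119, PS_1 = 67.4986.
Change in total surplus = (115.7119 + 67.4986) - (83.1025 + 48.4765) = 51.6316.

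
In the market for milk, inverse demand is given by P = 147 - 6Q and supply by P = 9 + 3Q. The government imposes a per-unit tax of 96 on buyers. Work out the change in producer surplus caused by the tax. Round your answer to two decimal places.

-320.00

Pre-tax equilibrium: 147 - 6Q = 9 + 3Q gives Q* = 15.3333, P* = 55.
A tax on buyers shifts demand down by 96: (147 - 96) - 6Q = 9 + 3Q, so Q_t = 4.6667. Buyers pay P_b = 119; sellers receive P_s = P_b - 96 = 23.
Producers lose the trapezoid between P_s and P* out to Q_t plus the triangle from Q_t to Q*: change in PS = 32.6667 - 352.6667 = -320.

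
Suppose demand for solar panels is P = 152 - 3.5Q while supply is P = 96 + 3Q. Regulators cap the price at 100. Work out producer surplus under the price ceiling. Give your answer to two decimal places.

Without the control, 152 - 3.5Q = 96 + 3Q so Q* = 8.6154 and P* = 121.8462.
At P = 100, sellers supply (100 - 96)/3 = 1.3333 while buyers want more, so the quantity traded is 1.3333 at price 100.
PS is the triangle above supply below 100: (1/2)(1.3333)(100 - 96) = 2.6667.

2.67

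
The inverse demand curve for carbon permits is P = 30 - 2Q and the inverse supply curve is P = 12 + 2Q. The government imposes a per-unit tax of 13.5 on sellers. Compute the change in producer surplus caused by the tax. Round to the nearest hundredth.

-18.98

Without the tax, 30 - 2Q = 12 + 2Q so Q* = 4.5 and P* = 21.
With the tax, sellers need 13.5 more per unit: 30 - 2Q = 12 + 2Q + 13.5, so Q_t = 1.125. Buyers pay P_b = 27.75; sellers receive P_s = P_b - 13.5 = 14.25.
Producers lose the trapezoid between P_s and P* out to Q_t plus the triangle from Q_t to Q*: change in PS = 1.2656 - 20.25 = -18.9844.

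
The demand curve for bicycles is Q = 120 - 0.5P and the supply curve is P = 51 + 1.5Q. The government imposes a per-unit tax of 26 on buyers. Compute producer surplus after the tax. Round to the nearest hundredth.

Rewriting demand in inverse form: P = 240 - 2Q.
Without the tax, 240 - 2Q = 51 + 1.5Q so Q* = 54 and P* = 132.
With the tax, buyers' net willingness to pay falls by 26: (240 - 26) - 2Q = 51 + 1.5Q, so Q_t = 46.5714. Buyers pay P_b = 146.8571; sellers receive P_s = P_b - 26 = 120.8571.
Producer surplus is the triangle above supply below P_s: (1/2)(46.5714)(120.8571 - 51) = 1626.6735.

1626.67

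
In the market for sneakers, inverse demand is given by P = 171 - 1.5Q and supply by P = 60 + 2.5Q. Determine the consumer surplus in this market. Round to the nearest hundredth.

577.55

Equilibrium: 171 - 1.5Q = 60 + 2.5Q, so Q* = 27.75 and P* = 129.375.
The demand choke price is 171, so CS = (1/2)(Q*)(171 - P*) = (1/2)(27.75)(41.625) = 577.5469.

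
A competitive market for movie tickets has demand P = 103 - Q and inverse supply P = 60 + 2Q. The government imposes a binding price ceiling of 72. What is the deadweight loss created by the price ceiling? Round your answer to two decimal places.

104.17

Without the control, 103 - Q = 60 + 2Q so Q* = 14.3333 and P* = 88.6667.
At the ceiling price 72, quantity supplied is (72 - 60)/2 = 6; supply is the short side, so Q = 6 trades at P = 72.
The lost-trades triangle has base Q* - 6 = 8.3333 and height equal to the gap between the curves at Q = 6, which is 97 - 72 = 25. DWL = (1/2)(8.3333)(25) = 104.1667.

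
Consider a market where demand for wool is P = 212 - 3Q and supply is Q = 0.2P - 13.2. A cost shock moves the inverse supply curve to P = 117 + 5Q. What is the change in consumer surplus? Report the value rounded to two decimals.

Rewriting supply in inverse form: P = 66 + 5Q.
Initial equilibrium: Q_0 = 18.25, P_0 = 157.25; CS_0 = (1/2)(18.25)(54.75) = 499.5938, PS_0 = (1/2)(18.25)(91.25) = 832.6562.
New equilibrium: 212 - 3Q = 117 + 5Q gives Q_1 = 11.875, P_1 = 176.375; CS_1 = 211.5234, PS_1 = 352.5391.
Change in consumer surplus = 211.5234 - 499.5938 = -288.0703.

-288.07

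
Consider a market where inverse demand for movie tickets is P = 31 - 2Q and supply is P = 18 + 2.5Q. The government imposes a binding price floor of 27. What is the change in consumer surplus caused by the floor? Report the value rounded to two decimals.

-4.35

Free-market equilibrium: 31 - 2Q = 18 + 2.5Q gives Q* = 2.8889, P* = 25.2222.
At the floor price 27, quantity demanded is (31 - 27)/2 = 2; demand is the short side, so Q = 2 trades at P = 27.
CS goes from (1/2)(2.8889)(5.7778) = 8.3457 to 4 (computed as (31 - 27)(2) - (1/2)(2)(2)^2), a change of -4.3457.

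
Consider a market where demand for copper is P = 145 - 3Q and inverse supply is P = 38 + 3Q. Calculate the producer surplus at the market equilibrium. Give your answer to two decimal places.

477.04

Setting demand equal to supply, 107 = 6Q, so Q* = 17.8333 and P* = 91.5.
PS is the area between P* and the supply curve from 0 to Q*: (1/2)(17.8333)(53.5) = 477.0417.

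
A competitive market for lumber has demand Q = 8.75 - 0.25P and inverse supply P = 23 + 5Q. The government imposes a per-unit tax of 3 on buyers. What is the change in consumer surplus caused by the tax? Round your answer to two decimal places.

Rewriting demand in inverse form: P = 35 - 4Q.
Without the tax, 35 - 4Q = 23 + 5Q so Q* = 1.3333 and P* = 29.6667.
With the tax, buyers' net willingness to pay falls by 3: (35 - 3) - 4Q = 23 + 5Q, so Q_t = 1. Buyers pay P_b = 31; sellers receive P_s = P_b - 3 = 28.
CS falls from (1/2)(1.3333)(5.3333) = 3.5556 to (1/2)(1)(4) = 2, a change of -1.5556.

-1.56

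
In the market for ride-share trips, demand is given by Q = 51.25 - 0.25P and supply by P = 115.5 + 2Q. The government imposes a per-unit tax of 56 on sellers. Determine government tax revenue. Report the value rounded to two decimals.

312.67

Rewriting demand in inverse form: P = 205 - 4Q.
Without the tax, 205 - 4Q = 115.5 + 2Q so Q* = 14.9167 and P* = 145.3333.
A tax on sellers shifts supply up by 56: 205 - 4Q = 115.5 + 2Q + 56, so Q_t = 5.5833. Buyers pay P_b = 182.6667; sellers receive P_s = P_b - 56 = 126.6667.
Revenue is the tax times quantity traded: 56 x 5.5833 = 312.6667.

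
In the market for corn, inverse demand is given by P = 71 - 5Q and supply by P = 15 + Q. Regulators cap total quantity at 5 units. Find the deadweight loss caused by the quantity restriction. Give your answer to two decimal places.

Without the quota, 71 - 5Q = 15 + Q gives Q* = 9.3333.
At Q = 5 the demand price is 71 - 5(5) = 46 and the supply price is 15 + (5) = 20.
Deadweight loss is the triangle between the curves from 5 to 9.3333: (1/2)(46 - 20)(9.3333 - 5) = 56.3333.

56.33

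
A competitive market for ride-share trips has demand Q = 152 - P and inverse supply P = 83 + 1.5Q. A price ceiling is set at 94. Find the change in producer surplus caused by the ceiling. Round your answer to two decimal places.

-530.99

Rewriting demand in inverse form: P = 152 - Q.
Free-market equilibrium: 152 - Q = 83 + 1.5Q gives Q* = 27.6, P* = 124.4.
At P = 94, sellers supply (94 - 83)/1.5 = 7.3333 while buyers want more, so the quantity traded is 7.3333 at price 94.
PS goes from (1/2)(27.6)(41.4) = 571.32 to 40.3333 (computed as (94 - 83)(7.3333) - (1/2)(1.5)(7.3333)^2), a change of -530.9867.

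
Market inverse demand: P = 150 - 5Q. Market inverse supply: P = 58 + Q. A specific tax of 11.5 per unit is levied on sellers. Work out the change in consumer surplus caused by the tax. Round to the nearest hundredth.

Pre-tax equilibrium: 150 - 5Q = 58 + Q gives Q* = 15.3333, P* = 73.3333.
With the tax, sellers need 11.5 more per unit: 150 - 5Q = 58 + Q + 11.5, so Q_t = 13.4167. Buyers pay P_b = 82.9167; sellers receive P_s = P_b - 11.5 = 71.4167.
CS falls from (1/2)(15.3333)(76.6667) = 587.7778 to (1/2)(13.4167)(67.0833) = 450.0174, a change of -137.7604.

-137.76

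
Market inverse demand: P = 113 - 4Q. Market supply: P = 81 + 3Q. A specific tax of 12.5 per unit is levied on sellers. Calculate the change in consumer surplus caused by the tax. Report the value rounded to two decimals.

-26.28

Pre-tax equilibrium: 113 - 4Q = 81 + 3Q gives Q* = 4.5714, P* = 94.7143.
A tax on sellers shifts supply up by 12.5: 113 - 4Q = 81 + 3Q + 12.5, so Q_t = 2.7857. Buyers pay P_b = 101.8571; sellers receive P_s = P_b - 12.5 = 89.3571.
CS falls from (1/2)(4.5714)(18.2857) = 41.7959 to (1/2)(2.7857)(11.1429) = 15.5204, a change of -26.2755.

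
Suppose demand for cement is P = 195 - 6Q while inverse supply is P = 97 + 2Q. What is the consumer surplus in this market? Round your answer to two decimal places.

450.19

Set 195 - 6Q = 97 + 2Q, which gives 98 = 8Q, so Q* = 12.25 and P* = 195 - 6(12.25) = 121.5.
CS is the area between the demand curve and P* from 0 to Q*: (1/2)(12.25)(73.5) = 450.1875.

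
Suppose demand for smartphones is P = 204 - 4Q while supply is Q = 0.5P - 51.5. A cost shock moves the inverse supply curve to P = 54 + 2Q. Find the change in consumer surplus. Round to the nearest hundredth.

Rewriting supply in inverse form: P = 103 + 2Q.
Initial equilibrium: Q_0 = 16.8333, P_0 = 136.6667; CS_0 = (1/2)(16.8333)(67.3333) = 566.7222, PS_0 = (1/2)(16.8333)(33.6667) = 283.3611.
New equilibrium: 204 - 4Q = 54 + 2Q gives Q_1 = 25, P_1 = 104; CS_1 = 1250, PS_1 = 625.
Change in consumer surplus = 1250 - 566.7222 = 683.2778.

683.28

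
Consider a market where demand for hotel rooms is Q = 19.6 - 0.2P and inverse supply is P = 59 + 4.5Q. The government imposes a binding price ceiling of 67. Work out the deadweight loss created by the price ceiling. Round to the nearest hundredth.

Rewriting demand in inverse form: P = 98 - 5Q.
Free-market equilibrium: 98 - 5Q = 59 + 4.5Q gives Q* = 4.1053, P* = 77.4737.
At P = 67, sellers supply (67 - 59)/4.5 = 1.7778 while buyers want more, so the quantity traded is 1.7778 at price 67.
At Q = 1.7778 the demand price is 89.1111 and the supply price is 67. Deadweight loss is the triangle between the curves from 1.7778 to 4.1053: (1/2)(89.1111 - 67)(4.1053 - 1.7778) = 25.7316.

25.73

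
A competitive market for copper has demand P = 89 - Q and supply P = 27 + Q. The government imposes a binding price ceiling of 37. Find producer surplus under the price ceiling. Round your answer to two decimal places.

50.00

Without the control, 89 - Q = 27 + Q so Q* = 31 and P* = 58.
At the ceiling price 37, quantity supplied is (37 - 27)/1 = 10; supply is the short side, so Q = 10 trades at P = 37.
PS is the triangle above supply below 37: (1/2)(10)(37 - 27) = 50.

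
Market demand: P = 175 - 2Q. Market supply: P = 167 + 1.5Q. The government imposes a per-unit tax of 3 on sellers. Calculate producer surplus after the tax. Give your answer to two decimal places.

Without the tax, 175 - 2Q = 167 + 1.5Q so Q* = 2.2857 and P* = 170.4286.
With the tax, sellers need 3 more per unit: 175 - 2Q = 167 + 1.5Q + 3, so Q_t = 1.4286. Buyers pay P_b = 172.1429; sellers receive P_s = P_b - 3 = 169.1429.
PS = (1/2)(Q_t)(P_s - 167) = (1/2)(1.4286)(2.1429) = 1.5306.

1.53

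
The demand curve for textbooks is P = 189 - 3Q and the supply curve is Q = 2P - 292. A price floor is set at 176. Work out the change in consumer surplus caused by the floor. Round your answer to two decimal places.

-198.24

Rewriting supply in inverse form: P = 146 + 0.5Q.
Without the control, 189 - 3Q = 146 + 0.5Q so Q* = 12.2857 and P* = 152.1429.
At P = 176, buyers demand (189 - 176)/3 = 4.3333 while sellers would supply more, so the quantity traded is 4.3333 at price 176.
CS goes from (1/2)(12.2857)(36.8571) = 226.4082 to 28.1667 (computed as (189 - 176)(4.3333) - (1/2)(3)(4.3333)^2), a change of -198.2415.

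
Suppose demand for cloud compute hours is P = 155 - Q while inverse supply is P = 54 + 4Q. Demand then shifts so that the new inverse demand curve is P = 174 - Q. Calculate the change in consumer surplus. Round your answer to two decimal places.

Initial equilibrium: Q_0 = 20.2, P_0 = 134.8; CS_0 = (1/2)(20.2)(20.2) = 204.02, PS_0 = (1/2)(20.2)(80.8) = 816.08.
New equilibrium: 174 - Q = 54 + 4Q gives Q_1 = 24, P_1 = 150; CS_1 = 288, PS_1 = 1152.
Change in consumer surplus = 288 - 204.02 = 83.98.

83.98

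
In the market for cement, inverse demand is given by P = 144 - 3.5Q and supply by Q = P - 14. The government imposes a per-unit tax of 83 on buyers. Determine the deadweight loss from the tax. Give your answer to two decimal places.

Rewriting supply in inverse form: P = 14 + Q.
Without the tax, 144 - 3.5Q = 14 + Q so Q* = 28.8889 and P* = 42.8889.
With the tax, buyers' net willingness to pay falls by 83: (144 - 83) - 3.5Q = 14 + Q, so Q_t = 10.4444. Buyers pay P_b = 107.4444; sellers receive P_s = P_b - 83 = 24.4444.
Deadweight loss is the triangle between the curves from Q_t to Q*: (1/2)(28.8889 - 10.4444)(83) = 765.4444.

765.44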